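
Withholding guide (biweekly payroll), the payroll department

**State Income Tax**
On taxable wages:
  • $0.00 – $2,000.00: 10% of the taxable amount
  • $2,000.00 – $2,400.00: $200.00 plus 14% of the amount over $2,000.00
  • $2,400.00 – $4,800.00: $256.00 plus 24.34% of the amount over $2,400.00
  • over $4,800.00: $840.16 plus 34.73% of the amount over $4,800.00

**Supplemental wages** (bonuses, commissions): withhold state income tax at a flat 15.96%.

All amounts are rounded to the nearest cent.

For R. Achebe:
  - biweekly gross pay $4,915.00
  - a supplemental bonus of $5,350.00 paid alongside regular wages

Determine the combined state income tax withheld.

State Income Tax: taxable = $4,915.00
  $840.16 + 34.73% × ($4,915.00 − $4,800.00) = $840.16 + 34.73% × $115.00 = $880.10
Supplemental (15.96% flat on bonus): 15.96% × $5,350.00 = $853.86
Total state income tax: $880.10 + $853.86 = $1,733.96

$1,733.96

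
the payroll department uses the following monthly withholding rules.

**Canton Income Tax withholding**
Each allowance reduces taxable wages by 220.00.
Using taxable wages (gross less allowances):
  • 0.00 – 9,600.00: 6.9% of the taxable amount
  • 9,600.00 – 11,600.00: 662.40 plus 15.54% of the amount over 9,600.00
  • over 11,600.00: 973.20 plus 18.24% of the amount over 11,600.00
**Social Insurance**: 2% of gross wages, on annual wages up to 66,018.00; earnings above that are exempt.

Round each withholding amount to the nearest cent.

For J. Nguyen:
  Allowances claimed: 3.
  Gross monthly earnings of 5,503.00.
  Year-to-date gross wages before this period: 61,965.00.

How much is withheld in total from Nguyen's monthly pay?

Canton Income Tax: taxable = 5,503.00 − 3×220.00 = 4,843.00
  6.9% × 4,843.00 = 334.17
Social Insurance: cap 66,018.00 − YTD 61,965.00 = 4,053.00 subject; 2% × 4,053.00 = 81.06
Total: 334.17 + 81.06 = 415.23

415.23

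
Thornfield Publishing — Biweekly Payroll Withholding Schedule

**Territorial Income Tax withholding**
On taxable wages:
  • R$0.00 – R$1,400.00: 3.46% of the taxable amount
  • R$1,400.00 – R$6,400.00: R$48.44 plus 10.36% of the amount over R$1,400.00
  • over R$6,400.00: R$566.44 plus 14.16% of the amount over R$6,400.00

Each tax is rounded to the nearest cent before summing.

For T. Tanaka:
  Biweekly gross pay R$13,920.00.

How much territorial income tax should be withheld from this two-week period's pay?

R$1,631.27

Territorial Income Tax: taxable = R$13,920.00
  R$566.44 + 14.16% × (R$13,920.00 − R$6,400.00) = R$566.44 + 14.16% × R$7,520.00 = R$1,631.27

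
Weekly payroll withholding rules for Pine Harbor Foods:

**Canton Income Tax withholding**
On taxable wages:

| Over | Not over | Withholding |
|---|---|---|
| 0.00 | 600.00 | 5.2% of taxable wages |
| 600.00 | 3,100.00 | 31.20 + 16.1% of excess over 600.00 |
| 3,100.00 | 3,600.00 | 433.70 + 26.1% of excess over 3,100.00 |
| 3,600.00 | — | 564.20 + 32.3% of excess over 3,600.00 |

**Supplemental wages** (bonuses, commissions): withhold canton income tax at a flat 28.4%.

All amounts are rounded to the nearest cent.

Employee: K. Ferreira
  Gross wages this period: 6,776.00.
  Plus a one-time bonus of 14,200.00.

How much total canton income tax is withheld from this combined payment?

Canton Income Tax: taxable = 6,776.00
  564.20 + 32.3% × (6,776.00 − 3,600.00) = 564.20 + 32.3% × 3,176.00 = 1,590.05
Supplemental (28.4% flat on bonus): 28.4% × 14,200.00 = 4,032.80
Total canton income tax: 1,590.05 + 4,032.80 = 5,622.85

5,622.85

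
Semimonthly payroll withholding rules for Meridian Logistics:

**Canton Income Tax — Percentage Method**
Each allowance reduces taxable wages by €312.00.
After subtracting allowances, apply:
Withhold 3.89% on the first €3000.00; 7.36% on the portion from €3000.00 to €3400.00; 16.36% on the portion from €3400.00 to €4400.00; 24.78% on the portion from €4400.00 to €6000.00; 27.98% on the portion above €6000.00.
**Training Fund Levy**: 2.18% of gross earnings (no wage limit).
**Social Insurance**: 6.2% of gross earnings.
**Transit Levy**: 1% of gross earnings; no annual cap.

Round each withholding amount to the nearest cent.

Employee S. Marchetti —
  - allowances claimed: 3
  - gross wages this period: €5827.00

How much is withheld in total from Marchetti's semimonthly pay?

Canton Income Tax: taxable = €5827.00 − 3×€312.00 = €4891.00
  €309.74 + 24.78% × (€4891.00 − €4400.00) = €309.74 + 24.78% × €491.00 = €431.41
Training Fund Levy: 2.18% × €5827.00 = €127.03
Social Insurance: 6.2% × €5827.00 = €361.27
Transit Levy: 1% × €5827.00 = €58.27
Total: €431.41 + €127.03 + €361.27 + €58.27 = €977.98

€977.98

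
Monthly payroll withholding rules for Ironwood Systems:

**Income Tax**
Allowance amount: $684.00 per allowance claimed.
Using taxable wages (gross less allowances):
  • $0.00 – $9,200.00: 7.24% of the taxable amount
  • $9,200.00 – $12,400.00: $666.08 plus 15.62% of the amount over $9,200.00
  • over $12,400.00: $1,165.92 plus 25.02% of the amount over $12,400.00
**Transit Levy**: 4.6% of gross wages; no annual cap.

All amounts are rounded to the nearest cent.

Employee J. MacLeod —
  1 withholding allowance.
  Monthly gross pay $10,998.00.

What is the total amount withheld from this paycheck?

Income Tax: taxable = $10,998.00 − 1×$684.00 = $10,314.00
  $666.08 + 15.62% × ($10,314.00 − $9,200.00) = $666.08 + 15.62% × $1,114.00 = $840.09
Transit Levy: 4.6% × $10,998.00 = $505.91
Total: $840.09 + $505.91 = $1,346.00

$1,346.00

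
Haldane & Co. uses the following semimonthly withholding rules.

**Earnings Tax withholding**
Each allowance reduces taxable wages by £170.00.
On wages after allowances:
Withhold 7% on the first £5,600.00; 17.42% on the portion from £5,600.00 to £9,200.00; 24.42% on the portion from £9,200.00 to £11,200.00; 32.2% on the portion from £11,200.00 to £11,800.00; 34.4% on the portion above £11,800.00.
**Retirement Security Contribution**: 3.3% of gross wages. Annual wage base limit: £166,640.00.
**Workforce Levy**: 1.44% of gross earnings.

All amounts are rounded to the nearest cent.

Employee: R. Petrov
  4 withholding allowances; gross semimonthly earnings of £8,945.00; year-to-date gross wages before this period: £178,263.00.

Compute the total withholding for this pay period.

£985.05

Earnings Tax: taxable = £8,945.00 − 4×£170.00 = £8,265.00
  £392.00 + 17.42% × (£8,265.00 − £5,600.00) = £392.00 + 17.42% × £2,665.00 = £856.24
Retirement Security Contribution: YTD £178,263.00 ≥ cap £166,640.00 → £0.00
Workforce Levy: 1.44% × £8,945.00 = £128.81
Total: £856.24 + £0.00 + £128.81 = £985.05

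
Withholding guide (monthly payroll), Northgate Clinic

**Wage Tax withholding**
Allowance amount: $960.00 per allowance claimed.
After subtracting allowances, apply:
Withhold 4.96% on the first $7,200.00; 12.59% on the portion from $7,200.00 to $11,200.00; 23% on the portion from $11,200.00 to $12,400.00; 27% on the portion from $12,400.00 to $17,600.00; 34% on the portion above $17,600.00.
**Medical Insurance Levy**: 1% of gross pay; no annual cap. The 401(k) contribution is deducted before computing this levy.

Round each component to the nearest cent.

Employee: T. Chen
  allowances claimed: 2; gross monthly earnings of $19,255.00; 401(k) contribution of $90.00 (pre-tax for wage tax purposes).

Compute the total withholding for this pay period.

$2,636.52

Wage Tax: taxable = $19,255.00 − $90.00 − 2×$960.00 = $17,245.00
  $1,136.72 + 27% × ($17,245.00 − $12,400.00) = $1,136.72 + 27% × $4,845.00 = $2,444.87
Medical Insurance Levy: 1% × $19,165.00 = $191.65
Total: $2,444.87 + $191.65 = $2,636.52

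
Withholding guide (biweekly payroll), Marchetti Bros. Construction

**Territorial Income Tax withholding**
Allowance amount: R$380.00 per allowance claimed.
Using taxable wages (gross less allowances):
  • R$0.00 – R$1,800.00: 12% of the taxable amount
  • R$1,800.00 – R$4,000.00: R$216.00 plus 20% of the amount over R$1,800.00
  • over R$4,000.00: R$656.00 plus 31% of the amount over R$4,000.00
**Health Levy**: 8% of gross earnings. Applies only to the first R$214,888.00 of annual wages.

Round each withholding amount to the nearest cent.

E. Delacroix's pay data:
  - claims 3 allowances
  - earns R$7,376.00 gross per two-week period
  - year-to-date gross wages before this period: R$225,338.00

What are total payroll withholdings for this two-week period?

Territorial Income Tax: taxable = R$7,376.00 − 3×R$380.00 = R$6,236.00
  R$656.00 + 31% × (R$6,236.00 − R$4,000.00) = R$656.00 + 31% × R$2,236.00 = R$1,349.16
Health Levy: YTD R$225,338.00 ≥ cap R$214,888.00 → R$0.00
Total: R$1,349.16 + R$0.00 = R$1,349.16

R$1,349.16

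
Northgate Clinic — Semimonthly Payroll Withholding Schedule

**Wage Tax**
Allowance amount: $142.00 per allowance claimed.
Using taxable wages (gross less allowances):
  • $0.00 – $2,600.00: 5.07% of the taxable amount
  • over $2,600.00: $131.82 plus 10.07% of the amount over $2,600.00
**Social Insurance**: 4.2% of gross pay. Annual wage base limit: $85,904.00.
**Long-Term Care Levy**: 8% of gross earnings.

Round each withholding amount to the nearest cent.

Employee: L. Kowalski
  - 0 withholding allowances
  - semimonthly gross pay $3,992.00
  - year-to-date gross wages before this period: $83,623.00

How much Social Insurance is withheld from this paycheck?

Social Insurance: cap $85,904.00 − YTD $83,623.00 = $2,281.00 subject; 4.2% × $2,281.00 = $95.80

$95.80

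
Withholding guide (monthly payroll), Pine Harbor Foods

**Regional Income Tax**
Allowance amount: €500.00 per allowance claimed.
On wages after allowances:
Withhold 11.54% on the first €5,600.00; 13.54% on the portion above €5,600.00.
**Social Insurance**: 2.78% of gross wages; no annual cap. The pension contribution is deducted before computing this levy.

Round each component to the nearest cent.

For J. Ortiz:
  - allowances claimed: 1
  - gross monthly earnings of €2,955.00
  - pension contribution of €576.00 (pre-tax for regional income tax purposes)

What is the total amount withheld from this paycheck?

€282.98

Regional Income Tax: taxable = €2,955.00 − €576.00 − 1×€500.00 = €1,879.00
  11.54% × €1,879.00 = €216.84
Social Insurance: 2.78% × €2,379.00 = €66.14
Total: €216.84 + €66.14 = €282.98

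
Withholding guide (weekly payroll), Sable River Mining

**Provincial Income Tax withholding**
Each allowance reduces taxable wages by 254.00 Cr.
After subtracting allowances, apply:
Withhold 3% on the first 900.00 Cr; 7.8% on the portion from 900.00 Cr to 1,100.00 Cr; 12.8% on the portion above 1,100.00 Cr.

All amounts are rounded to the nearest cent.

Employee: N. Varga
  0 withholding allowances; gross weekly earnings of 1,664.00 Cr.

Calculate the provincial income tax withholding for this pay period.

Provincial Income Tax: taxable = 1,664.00 Cr
  42.60 Cr + 12.8% × (1,664.00 Cr − 1,100.00 Cr) = 42.60 Cr + 12.8% × 564.00 Cr = 114.79 Cr

114.79 Cr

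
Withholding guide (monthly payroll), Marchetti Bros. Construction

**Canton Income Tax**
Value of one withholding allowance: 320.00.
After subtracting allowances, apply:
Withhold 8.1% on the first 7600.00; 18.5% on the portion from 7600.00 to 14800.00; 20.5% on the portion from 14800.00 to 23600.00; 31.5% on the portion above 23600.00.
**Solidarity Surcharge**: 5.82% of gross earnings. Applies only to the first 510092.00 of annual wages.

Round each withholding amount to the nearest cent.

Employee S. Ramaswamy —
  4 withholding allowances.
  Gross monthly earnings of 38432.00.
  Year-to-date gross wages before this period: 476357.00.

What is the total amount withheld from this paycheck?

Canton Income Tax: taxable = 38432.00 − 4×320.00 = 37152.00
  3751.60 + 31.5% × (37152.00 − 23600.00) = 3751.60 + 31.5% × 13552.00 = 8020.48
Solidarity Surcharge: cap 510092.00 − YTD 476357.00 = 33735.00 subject; 5.82% × 33735.00 = 1963.38
Total: 8020.48 + 1963.38 = 9983.86

9983.86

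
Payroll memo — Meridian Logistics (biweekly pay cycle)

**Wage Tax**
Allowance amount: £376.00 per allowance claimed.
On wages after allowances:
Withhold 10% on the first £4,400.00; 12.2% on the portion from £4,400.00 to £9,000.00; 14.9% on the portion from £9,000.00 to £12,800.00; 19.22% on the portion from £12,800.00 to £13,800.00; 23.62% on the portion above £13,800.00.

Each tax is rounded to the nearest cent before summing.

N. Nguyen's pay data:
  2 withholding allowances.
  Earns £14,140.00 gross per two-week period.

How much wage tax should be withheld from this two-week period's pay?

£1,680.41

Wage Tax: taxable = £14,140.00 − 2×£376.00 = £13,388.00
  £1,567.40 + 19.22% × (£13,388.00 − £12,800.00) = £1,567.40 + 19.22% × £588.00 = £1,680.41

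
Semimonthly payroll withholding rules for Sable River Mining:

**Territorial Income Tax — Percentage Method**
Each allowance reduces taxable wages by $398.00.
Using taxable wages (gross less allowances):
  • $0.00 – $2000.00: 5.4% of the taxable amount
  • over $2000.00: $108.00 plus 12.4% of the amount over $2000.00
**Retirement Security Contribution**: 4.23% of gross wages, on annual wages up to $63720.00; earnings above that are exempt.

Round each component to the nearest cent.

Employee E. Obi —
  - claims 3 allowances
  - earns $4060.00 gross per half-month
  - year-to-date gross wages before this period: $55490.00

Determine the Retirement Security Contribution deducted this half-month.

Retirement Security Contribution: 4.23% × $4060.00 = $171.74

$171.74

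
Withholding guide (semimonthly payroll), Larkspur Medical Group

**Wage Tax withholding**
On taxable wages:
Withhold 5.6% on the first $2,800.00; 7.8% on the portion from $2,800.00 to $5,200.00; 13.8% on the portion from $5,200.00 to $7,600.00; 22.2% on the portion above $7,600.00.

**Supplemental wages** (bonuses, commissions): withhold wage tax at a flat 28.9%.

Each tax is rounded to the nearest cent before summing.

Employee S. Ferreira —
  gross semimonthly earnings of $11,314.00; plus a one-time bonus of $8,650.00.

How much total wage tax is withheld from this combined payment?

$3,999.56

Wage Tax: taxable = $11,314.00
  $675.20 + 22.2% × ($11,314.00 − $7,600.00) = $675.20 + 22.2% × $3,714.00 = $1,499.71
Supplemental (28.9% flat on bonus): 28.9% × $8,650.00 = $2,499.85
Total wage tax: $1,499.71 + $2,499.85 = $3,999.56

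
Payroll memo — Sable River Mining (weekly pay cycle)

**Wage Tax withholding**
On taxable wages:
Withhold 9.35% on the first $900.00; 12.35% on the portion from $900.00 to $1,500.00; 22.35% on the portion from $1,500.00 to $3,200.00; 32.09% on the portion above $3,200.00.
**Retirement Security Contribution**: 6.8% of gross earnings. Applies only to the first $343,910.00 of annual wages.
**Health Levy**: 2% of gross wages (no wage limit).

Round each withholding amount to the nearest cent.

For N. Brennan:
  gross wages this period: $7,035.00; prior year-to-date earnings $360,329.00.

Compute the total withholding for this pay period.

Wage Tax: taxable = $7,035.00
  $538.20 + 32.09% × ($7,035.00 − $3,200.00) = $538.20 + 32.09% × $3,835.00 = $1,768.85
Retirement Security Contribution: YTD $360,329.00 ≥ cap $343,910.00 → $0.00
Health Levy: 2% × $7,035.00 = $140.70
Total: $1,768.85 + $0.00 + $140.70 = $1,909.55

$1,909.55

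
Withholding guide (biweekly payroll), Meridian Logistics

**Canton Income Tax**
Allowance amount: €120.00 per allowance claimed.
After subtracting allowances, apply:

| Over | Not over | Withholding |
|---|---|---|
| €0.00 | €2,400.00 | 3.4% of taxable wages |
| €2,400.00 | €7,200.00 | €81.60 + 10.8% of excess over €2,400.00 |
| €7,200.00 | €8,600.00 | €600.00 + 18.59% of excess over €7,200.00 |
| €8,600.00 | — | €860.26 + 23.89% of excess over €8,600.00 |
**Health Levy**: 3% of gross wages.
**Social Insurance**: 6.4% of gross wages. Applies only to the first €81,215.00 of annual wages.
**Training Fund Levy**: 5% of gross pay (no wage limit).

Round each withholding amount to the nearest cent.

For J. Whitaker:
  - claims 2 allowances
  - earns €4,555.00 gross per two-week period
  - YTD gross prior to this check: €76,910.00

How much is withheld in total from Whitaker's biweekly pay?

Canton Income Tax: taxable = €4,555.00 − 2×€120.00 = €4,315.00
  €81.60 + 10.8% × (€4,315.00 − €2,400.00) = €81.60 + 10.8% × €1,915.00 = €288.42
Health Levy: 3% × €4,555.00 = €136.65
Social Insurance: cap €81,215.00 − YTD €76,910.00 = €4,305.00 subject; 6.4% × €4,305.00 = €275.52
Training Fund Levy: 5% × €4,555.00 = €227.75
Total: €288.42 + €136.65 + €275.52 + €227.75 = €928.34

€928.34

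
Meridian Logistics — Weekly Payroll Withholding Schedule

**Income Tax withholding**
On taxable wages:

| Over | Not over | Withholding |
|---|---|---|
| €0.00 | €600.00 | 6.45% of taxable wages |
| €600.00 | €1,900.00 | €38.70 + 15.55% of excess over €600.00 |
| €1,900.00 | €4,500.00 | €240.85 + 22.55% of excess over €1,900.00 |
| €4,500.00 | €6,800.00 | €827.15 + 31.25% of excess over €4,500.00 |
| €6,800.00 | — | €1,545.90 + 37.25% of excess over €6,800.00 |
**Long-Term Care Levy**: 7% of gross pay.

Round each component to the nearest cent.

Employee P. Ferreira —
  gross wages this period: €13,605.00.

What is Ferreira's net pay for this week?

€8,571.89

Income Tax: taxable = €13,605.00
  €1,545.90 + 37.25% × (€13,605.00 − €6,800.00) = €1,545.90 + 37.25% × €6,805.00 = €4,080.76
Long-Term Care Levy: 7% × €13,605.00 = €952.35
Total withheld: €4,080.76 + €952.35 = €5,033.11
Net pay: €13,605.00 − €5,033.11 = €8,571.89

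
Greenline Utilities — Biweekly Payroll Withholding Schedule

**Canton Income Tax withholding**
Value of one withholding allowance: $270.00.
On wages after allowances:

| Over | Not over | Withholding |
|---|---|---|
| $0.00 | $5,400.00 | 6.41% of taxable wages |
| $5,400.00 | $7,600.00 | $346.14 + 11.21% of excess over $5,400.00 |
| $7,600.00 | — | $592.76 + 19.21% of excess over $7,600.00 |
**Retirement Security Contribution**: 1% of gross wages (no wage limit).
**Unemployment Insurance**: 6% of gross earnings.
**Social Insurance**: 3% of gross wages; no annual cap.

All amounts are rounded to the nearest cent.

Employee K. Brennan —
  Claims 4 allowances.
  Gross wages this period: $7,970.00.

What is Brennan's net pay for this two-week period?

Canton Income Tax: taxable = $7,970.00 − 4×$270.00 = $6,890.00
  $346.14 + 11.21% × ($6,890.00 − $5,400.00) = $346.14 + 11.21% × $1,490.00 = $513.17
Retirement Security Contribution: 1% × $7,970.00 = $79.70
Unemployment Insurance: 6% × $7,970.00 = $478.20
Social Insurance: 3% × $7,970.00 = $239.10
Total withheld: $513.17 + $79.70 + $478.20 + $239.10 = $1,310.17
Net pay: $7,970.00 − $1,310.17 = $6,659.83

$6,659.83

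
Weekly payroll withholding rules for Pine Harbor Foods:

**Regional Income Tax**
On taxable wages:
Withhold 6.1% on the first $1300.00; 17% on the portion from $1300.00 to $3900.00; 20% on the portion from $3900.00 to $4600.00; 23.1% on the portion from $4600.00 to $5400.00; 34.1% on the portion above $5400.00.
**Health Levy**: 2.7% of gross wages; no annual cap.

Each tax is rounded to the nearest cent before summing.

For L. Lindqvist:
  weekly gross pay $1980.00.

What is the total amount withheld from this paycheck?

$248.36

Regional Income Tax: taxable = $1980.00
  $79.30 + 17% × ($1980.00 − $1300.00) = $79.30 + 17% × $680.00 = $194.90
Health Levy: 2.7% × $1980.00 = $53.46
Total: $194.90 + $53.46 = $248.36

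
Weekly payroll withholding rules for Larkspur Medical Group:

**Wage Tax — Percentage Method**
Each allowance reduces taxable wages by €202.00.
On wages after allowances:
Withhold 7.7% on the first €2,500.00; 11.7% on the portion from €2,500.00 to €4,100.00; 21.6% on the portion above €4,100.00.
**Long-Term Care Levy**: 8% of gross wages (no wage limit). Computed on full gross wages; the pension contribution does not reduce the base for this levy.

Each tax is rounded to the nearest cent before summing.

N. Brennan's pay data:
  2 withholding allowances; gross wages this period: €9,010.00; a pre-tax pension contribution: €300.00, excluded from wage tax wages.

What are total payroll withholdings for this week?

Wage Tax: taxable = €9,010.00 − €300.00 − 2×€202.00 = €8,306.00
  €379.70 + 21.6% × (€8,306.00 − €4,100.00) = €379.70 + 21.6% × €4,206.00 = €1,288.20
Long-Term Care Levy: 8% × €9,010.00 = €720.80
Total: €1,288.20 + €720.80 = €2,009.00

€2,009.00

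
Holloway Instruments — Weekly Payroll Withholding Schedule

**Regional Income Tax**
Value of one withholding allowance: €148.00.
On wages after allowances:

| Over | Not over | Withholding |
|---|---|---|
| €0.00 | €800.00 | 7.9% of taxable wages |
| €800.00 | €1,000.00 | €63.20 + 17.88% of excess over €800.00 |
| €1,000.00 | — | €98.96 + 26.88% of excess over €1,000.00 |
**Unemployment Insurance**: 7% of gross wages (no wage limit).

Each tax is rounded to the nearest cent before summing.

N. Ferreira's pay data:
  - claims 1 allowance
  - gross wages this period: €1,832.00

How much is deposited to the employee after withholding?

€1,420.94

Regional Income Tax: taxable = €1,832.00 − 1×€148.00 = €1,684.00
  €98.96 + 26.88% × (€1,684.00 − €1,000.00) = €98.96 + 26.88% × €684.00 = €282.82
Unemployment Insurance: 7% × €1,832.00 = €128.24
Total withheld: €282.82 + €128.24 = €411.06
Net pay: €1,832.00 − €411.06 = €1,420.94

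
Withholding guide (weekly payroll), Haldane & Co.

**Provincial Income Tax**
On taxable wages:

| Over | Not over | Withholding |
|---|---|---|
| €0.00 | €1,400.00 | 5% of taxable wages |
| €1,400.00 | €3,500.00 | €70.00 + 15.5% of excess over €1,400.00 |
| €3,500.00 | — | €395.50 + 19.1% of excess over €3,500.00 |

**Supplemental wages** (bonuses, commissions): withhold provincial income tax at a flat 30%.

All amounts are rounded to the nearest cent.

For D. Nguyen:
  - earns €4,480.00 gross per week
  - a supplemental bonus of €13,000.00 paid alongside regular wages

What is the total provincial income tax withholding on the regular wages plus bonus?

Provincial Income Tax: taxable = €4,480.00
  €395.50 + 19.1% × (€4,480.00 − €3,500.00) = €395.50 + 19.1% × €980.00 = €582.68
Supplemental (30% flat on bonus): 30% × €13,000.00 = €3,900.00
Total provincial income tax: €582.68 + €3,900.00 = €4,482.68

€4,482.68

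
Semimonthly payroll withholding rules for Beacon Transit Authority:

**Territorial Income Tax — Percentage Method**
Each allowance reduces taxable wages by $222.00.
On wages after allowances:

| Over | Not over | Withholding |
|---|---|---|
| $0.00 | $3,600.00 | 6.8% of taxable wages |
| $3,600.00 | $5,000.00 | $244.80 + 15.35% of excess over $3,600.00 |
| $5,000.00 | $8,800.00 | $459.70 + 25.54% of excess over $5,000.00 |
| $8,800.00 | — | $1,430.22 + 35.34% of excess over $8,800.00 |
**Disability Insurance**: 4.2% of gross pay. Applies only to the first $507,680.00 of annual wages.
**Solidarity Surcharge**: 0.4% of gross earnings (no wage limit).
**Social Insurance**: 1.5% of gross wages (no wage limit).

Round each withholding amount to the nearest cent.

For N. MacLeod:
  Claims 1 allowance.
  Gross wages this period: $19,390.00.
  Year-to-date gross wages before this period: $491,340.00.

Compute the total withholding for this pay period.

$6,148.96

Territorial Income Tax: taxable = $19,390.00 − 1×$222.00 = $19,168.00
  $1,430.22 + 35.34% × ($19,168.00 − $8,800.00) = $1,430.22 + 35.34% × $10,368.00 = $5,094.27
Disability Insurance: cap $507,680.00 − YTD $491,340.00 = $16,340.00 subject; 4.2% × $16,340.00 = $686.28
Solidarity Surcharge: 0.4% × $19,390.00 = $77.56
Social Insurance: 1.5% × $19,390.00 = $290.85
Total: $5,094.27 + $686.28 + $77.56 + $290.85 = $6,148.96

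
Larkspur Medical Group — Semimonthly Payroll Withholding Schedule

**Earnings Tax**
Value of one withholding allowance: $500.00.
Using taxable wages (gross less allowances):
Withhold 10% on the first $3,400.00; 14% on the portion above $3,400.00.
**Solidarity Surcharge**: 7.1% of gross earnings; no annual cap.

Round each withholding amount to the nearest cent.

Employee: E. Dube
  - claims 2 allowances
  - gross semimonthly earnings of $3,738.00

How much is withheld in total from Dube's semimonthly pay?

$539.20

Earnings Tax: taxable = $3,738.00 − 2×$500.00 = $2,738.00
  10% × $2,738.00 = $273.80
Solidarity Surcharge: 7.1% × $3,738.00 = $265.40
Total: $273.80 + $265.40 = $539.20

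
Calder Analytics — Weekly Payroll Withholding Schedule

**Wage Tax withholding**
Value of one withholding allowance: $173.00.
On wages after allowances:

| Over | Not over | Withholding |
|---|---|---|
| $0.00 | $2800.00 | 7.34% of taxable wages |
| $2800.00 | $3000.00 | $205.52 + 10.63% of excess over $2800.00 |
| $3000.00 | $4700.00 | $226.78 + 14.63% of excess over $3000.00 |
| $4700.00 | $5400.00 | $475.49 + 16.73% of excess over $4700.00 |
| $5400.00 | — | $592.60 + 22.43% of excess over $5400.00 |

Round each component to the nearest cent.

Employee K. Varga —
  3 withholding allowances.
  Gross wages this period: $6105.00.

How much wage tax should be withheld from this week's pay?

Wage Tax: taxable = $6105.00 − 3×$173.00 = $5586.00
  $592.60 + 22.43% × ($5586.00 − $5400.00) = $592.60 + 22.43% × $186.00 = $634.32

$634.32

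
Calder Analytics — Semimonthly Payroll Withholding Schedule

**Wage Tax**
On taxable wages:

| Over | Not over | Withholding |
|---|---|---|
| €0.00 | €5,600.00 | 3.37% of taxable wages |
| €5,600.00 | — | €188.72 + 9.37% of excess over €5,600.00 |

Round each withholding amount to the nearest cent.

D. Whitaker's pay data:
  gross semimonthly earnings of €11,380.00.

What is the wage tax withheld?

Wage Tax: taxable = €11,380.00
  €188.72 + 9.37% × (€11,380.00 − €5,600.00) = €188.72 + 9.37% × €5,780.00 = €730.31

€730.31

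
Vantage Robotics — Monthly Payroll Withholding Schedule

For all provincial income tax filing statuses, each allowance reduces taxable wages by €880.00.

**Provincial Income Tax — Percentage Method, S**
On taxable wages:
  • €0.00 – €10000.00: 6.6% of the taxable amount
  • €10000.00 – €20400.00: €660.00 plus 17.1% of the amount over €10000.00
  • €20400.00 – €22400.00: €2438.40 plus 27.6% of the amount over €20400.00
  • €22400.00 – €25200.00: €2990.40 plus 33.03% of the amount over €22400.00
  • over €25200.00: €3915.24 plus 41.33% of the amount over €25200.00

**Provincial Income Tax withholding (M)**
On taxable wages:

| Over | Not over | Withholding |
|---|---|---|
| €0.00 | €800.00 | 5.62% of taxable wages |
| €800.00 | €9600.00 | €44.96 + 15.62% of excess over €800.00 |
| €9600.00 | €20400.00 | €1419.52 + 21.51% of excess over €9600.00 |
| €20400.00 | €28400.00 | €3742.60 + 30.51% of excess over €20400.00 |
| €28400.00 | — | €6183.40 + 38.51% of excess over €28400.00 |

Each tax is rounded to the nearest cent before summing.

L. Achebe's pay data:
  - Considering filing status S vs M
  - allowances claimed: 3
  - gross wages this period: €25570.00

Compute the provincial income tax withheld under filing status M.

Provincial Income Tax (M): taxable = €25570.00 − 3×€880.00 = €22930.00
  €3742.60 + 30.51% × (€22930.00 − €20400.00) = €3742.60 + 30.51% × €2530.00 = €4514.50

€4514.50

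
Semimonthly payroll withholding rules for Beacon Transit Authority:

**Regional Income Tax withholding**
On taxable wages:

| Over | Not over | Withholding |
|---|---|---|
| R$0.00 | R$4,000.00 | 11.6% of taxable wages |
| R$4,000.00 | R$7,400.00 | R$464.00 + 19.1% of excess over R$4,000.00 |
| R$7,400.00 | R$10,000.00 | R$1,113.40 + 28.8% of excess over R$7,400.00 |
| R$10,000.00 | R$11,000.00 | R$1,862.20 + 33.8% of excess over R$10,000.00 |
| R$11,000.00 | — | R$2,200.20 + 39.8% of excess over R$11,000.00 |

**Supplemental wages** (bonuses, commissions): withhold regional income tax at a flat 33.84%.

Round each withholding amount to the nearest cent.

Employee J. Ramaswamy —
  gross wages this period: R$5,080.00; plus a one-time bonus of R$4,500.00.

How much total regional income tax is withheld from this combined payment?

Regional Income Tax: taxable = R$5,080.00
  R$464.00 + 19.1% × (R$5,080.00 − R$4,000.00) = R$464.00 + 19.1% × R$1,080.00 = R$670.28
Supplemental (33.84% flat on bonus): 33.84% × R$4,500.00 = R$1,522.80
Total regional income tax: R$670.28 + R$1,522.80 = R$2,193.08

R$2,193.08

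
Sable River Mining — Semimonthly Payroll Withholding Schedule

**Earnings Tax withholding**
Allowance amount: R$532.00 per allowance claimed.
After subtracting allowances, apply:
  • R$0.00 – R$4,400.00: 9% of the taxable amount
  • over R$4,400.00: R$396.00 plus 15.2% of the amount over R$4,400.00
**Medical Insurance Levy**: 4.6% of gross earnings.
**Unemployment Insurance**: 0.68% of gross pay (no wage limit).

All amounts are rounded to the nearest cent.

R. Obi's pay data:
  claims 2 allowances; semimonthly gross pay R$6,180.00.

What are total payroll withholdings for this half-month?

Earnings Tax: taxable = R$6,180.00 − 2×R$532.00 = R$5,116.00
  R$396.00 + 15.2% × (R$5,116.00 − R$4,400.00) = R$396.00 + 15.2% × R$716.00 = R$504.83
Medical Insurance Levy: 4.6% × R$6,180.00 = R$284.28
Unemployment Insurance: 0.68% × R$6,180.00 = R$42.02
Total: R$504.83 + R$284.28 + R$42.02 = R$831.13

R$831.13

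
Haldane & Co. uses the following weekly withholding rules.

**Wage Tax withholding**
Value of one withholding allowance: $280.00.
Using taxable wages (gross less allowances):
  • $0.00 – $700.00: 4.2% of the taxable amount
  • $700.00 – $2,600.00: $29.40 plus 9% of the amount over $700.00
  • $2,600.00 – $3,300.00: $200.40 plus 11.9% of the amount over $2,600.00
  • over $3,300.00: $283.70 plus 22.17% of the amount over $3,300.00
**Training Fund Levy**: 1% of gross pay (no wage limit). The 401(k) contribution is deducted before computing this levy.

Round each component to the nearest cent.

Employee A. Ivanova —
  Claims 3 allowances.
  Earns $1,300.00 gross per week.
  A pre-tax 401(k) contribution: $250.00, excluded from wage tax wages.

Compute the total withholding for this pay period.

$19.32

Wage Tax: taxable = $1,300.00 − $250.00 − 3×$280.00 = $210.00
  4.2% × $210.00 = $8.82
Training Fund Levy: 1% × $1,050.00 = $10.50
Total: $8.82 + $10.50 = $19.32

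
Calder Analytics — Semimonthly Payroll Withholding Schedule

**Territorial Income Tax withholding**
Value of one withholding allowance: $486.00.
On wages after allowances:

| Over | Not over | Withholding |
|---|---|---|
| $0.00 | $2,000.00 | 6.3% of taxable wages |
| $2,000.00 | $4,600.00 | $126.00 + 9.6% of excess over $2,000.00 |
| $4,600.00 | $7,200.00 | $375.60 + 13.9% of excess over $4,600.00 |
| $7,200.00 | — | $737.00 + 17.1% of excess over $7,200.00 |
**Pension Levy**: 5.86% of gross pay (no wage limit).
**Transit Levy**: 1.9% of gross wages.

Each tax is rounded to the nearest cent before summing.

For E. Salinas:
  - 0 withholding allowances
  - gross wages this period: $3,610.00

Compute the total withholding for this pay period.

Territorial Income Tax: taxable = $3,610.00
  $126.00 + 9.6% × ($3,610.00 − $2,000.00) = $126.00 + 9.6% × $1,610.00 = $280.56
Pension Levy: 5.86% × $3,610.00 = $211.55
Transit Levy: 1.9% × $3,610.00 = $68.59
Total: $280.56 + $211.55 + $68.59 = $560.70

$560.70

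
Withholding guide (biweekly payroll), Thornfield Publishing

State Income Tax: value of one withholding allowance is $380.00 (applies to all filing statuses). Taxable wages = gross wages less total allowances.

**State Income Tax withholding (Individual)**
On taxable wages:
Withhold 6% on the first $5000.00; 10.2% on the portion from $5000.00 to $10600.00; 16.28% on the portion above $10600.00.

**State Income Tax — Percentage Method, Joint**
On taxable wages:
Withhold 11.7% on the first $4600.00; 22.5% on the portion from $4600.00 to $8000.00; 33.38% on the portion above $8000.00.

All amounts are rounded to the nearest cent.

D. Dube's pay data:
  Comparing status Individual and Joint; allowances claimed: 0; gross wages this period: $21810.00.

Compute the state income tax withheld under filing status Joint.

State Income Tax (Joint): taxable = $21810.00
  $1303.20 + 33.38% × ($21810.00 − $8000.00) = $1303.20 + 33.38% × $13810.00 = $5912.98

$5912.98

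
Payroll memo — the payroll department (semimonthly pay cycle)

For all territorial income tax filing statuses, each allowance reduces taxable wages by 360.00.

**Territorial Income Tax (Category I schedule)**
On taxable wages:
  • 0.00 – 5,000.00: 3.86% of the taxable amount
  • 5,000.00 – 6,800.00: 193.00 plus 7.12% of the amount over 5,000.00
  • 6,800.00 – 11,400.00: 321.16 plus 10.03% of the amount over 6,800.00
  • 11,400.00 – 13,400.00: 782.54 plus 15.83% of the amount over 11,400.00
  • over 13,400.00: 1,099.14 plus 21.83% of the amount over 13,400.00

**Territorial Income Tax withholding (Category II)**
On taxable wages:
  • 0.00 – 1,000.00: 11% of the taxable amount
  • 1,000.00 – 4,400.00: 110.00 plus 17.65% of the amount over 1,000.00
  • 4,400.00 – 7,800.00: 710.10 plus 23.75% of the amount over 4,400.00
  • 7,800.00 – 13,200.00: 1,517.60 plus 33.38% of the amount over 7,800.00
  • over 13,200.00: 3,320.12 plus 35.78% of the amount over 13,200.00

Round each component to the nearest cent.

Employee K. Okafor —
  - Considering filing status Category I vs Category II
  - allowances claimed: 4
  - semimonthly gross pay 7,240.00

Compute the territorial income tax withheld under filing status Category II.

1,042.60

Territorial Income Tax (Category II): taxable = 7,240.00 − 4×360.00 = 5,800.00
  710.10 + 23.75% × (5,800.00 − 4,400.00) = 710.10 + 23.75% × 1,400.00 = 1,042.60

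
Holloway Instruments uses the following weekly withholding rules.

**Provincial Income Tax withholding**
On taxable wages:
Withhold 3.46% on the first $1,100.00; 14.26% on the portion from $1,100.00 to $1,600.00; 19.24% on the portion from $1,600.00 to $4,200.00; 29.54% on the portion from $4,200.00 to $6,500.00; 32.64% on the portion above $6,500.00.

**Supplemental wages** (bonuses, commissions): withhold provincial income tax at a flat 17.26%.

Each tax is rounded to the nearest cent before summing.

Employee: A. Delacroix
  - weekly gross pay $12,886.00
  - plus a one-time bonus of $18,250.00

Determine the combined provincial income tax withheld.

$6,523.36

Provincial Income Tax: taxable = $12,886.00
  $1,289.02 + 32.64% × ($12,886.00 − $6,500.00) = $1,289.02 + 32.64% × $6,386.00 = $3,373.41
Supplemental (17.26% flat on bonus): 17.26% × $18,250.00 = $3,149.95
Total provincial income tax: $3,373.41 + $3,149.95 = $6,523.36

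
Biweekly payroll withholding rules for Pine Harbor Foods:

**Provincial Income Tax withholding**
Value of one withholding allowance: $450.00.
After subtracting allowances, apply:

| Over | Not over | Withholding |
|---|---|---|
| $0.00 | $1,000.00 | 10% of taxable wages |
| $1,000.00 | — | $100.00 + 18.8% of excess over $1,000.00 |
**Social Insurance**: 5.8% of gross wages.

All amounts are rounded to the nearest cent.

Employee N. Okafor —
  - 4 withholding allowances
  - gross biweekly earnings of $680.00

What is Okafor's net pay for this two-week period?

Provincial Income Tax: taxable = $680.00 − 4×$450.00 = $-1,120.00
  Taxable ≤ 0 → $0.00
Social Insurance: 5.8% × $680.00 = $39.44
Total withheld: $0.00 + $39.44 = $39.44
Net pay: $680.00 − $39.44 = $640.56

$640.56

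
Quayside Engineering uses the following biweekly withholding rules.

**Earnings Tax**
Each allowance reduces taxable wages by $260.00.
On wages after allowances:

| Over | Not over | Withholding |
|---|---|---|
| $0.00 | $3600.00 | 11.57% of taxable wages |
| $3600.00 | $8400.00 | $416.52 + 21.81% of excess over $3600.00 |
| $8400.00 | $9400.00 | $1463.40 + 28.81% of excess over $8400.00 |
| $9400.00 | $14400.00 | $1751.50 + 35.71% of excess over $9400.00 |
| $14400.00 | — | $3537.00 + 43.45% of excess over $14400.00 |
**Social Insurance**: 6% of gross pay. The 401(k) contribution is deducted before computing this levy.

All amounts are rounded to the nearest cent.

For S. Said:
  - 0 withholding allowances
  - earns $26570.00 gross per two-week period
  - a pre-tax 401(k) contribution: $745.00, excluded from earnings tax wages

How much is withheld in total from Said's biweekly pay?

$10050.66

Earnings Tax: taxable = $26570.00 − $745.00 = $25825.00
  $3537.00 + 43.45% × ($25825.00 − $14400.00) = $3537.00 + 43.45% × $11425.00 = $8501.16
Social Insurance: 6% × $25825.00 = $1549.50
Total: $8501.16 + $1549.50 = $10050.66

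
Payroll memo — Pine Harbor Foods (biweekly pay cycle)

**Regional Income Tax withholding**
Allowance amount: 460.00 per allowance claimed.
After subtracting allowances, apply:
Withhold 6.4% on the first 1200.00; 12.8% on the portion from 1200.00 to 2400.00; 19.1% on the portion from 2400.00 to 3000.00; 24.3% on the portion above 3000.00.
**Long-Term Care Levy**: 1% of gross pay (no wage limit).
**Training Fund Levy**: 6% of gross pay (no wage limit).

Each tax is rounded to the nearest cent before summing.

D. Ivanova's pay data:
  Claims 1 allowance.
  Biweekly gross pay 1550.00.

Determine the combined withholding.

178.26

Regional Income Tax: taxable = 1550.00 − 1×460.00 = 1090.00
  6.4% × 1090.00 = 69.76
Long-Term Care Levy: 1% × 1550.00 = 15.50
Training Fund Levy: 6% × 1550.00 = 93.00
Total: 69.76 + 15.50 + 93.00 = 178.26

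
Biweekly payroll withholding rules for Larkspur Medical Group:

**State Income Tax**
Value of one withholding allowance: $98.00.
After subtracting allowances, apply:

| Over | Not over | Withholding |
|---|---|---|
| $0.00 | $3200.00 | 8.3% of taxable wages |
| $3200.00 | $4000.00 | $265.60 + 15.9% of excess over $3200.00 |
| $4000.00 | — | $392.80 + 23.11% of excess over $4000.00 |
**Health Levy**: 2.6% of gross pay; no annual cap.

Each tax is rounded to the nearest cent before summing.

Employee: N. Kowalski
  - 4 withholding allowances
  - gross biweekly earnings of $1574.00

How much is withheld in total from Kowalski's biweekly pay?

$139.03

State Income Tax: taxable = $1574.00 − 4×$98.00 = $1182.00
  8.3% × $1182.00 = $98.11
Health Levy: 2.6% × $1574.00 = $40.92
Total: $98.11 + $40.92 = $139.03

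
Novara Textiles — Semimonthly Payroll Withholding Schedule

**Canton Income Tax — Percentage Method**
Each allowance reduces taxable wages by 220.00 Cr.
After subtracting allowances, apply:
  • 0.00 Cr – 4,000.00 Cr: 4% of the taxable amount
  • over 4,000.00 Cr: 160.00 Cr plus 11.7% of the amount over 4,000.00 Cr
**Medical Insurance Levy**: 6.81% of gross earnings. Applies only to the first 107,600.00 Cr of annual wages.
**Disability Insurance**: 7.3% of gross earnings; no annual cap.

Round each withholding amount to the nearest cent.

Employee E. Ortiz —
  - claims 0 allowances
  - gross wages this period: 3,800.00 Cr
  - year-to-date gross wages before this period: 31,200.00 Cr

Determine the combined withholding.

688.18 Cr

Canton Income Tax: taxable = 3,800.00 Cr
  4% × 3,800.00 Cr = 152.00 Cr
Medical Insurance Levy: 6.81% × 3,800.00 Cr = 258.78 Cr
Disability Insurance: 7.3% × 3,800.00 Cr = 277.40 Cr
Total: 152.00 Cr + 258.78 Cr + 277.40 Cr = 688.18 Cr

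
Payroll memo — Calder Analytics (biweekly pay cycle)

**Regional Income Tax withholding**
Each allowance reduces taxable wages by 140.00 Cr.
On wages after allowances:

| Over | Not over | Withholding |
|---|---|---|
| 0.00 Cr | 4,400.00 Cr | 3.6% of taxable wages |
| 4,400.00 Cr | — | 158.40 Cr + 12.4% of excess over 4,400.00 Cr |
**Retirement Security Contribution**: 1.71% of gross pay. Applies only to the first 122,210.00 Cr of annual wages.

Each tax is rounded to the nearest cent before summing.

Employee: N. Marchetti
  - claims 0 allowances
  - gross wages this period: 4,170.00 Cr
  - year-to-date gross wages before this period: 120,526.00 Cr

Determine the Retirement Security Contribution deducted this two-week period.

28.80 Cr

Retirement Security Contribution: cap 122,210.00 Cr − YTD 120,526.00 Cr = 1,684.00 Cr subject; 1.71% × 1,684.00 Cr = 28.80 Cr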